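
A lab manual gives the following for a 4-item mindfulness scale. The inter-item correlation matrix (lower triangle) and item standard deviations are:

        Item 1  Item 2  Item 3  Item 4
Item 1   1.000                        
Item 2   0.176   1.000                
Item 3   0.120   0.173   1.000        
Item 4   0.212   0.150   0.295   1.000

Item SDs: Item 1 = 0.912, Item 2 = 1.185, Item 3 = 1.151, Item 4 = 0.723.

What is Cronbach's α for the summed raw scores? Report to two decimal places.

Σσ²ᵢ = 0.912² + 1.185² + 1.151² + 0.723² = 4.0835
Covariances σ_ij = r_ij · s_i · s_j:
  σ(Item 1,Item 2) = 0.176 × 0.912 × 1.185 = 0.1902
  σ(Item 1,Item 3) = 0.120 × 0.912 × 1.151 = 0.1260
  σ(Item 1,Item 4) = 0.212 × 0.912 × 0.723 = 0.1398
  σ(Item 2,Item 3) = 0.173 × 1.185 × 1.151 = 0.2360
  σ(Item 2,Item 4) = 0.150 × 1.185 × 0.723 = 0.1285
  σ(Item 3,Item 4) = 0.295 × 1.151 × 0.723 = 0.2455
σ²_T = Σσ²ᵢ + 2·Σσ_ij = 4.0835 + 2 × 1.0660 = 6.2155
α = (4/3)·(1 − 4.0835/6.2155) = 0.46

Cronbach's α = 0.46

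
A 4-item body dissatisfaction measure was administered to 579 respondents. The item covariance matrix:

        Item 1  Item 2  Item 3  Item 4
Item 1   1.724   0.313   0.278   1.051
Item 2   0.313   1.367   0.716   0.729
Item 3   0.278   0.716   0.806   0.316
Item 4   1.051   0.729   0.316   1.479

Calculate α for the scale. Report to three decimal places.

sum of item variances = 1.724 + 1.367 + 0.806 + 1.479 = 5.376
Σ_{i<j} σ_ij = 3.403
Var(T) = 5.376 + 2 × 3.403 = 12.182
α = (k/(k−1))·(1 − sum of item variances/Var(T)) = (4/3)·(1 − 5.376/12.182) = 0.745

α = 0.745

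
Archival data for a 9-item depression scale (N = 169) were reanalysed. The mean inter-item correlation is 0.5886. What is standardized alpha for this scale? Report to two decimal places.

standardized alpha = 0.93

Standardized α = k·r̄ / (1 + (k−1)·r̄) = 9 × 0.5886 / (1 + 8 × 0.5886)
  = 5.2974 / 5.7088 = 0.93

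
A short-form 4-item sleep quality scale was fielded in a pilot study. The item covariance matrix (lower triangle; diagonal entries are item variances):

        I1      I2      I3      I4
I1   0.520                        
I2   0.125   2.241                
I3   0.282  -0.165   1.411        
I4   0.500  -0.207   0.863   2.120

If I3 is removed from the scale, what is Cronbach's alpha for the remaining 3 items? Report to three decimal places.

Cronbach's alpha = 0.219

Remaining items: I1, I2, I4 (k = 3).
ΣVar(i) = 0.520 + 2.241 + 2.120 = 4.881
σ²_T = 4.881 + 2 × 0.418 = 5.717
α (item deleted) = (3/2)·(1 − 4.881/5.717) = 0.219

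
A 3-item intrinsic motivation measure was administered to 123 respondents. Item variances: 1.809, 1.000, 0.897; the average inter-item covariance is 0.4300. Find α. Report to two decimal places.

ΣVar(i) = 1.809 + 1.000 + 0.897 = 3.706
Sum of the 3 distinct covariances = 3 × 0.4300 = 1.2900
σ²_total = ΣVar(i) + 2·Σcov = 3.706 + 2 × 1.2900 = 6.2860
α = (3/2)·(1 − 3.706/6.2860) = 0.62

α = 0.62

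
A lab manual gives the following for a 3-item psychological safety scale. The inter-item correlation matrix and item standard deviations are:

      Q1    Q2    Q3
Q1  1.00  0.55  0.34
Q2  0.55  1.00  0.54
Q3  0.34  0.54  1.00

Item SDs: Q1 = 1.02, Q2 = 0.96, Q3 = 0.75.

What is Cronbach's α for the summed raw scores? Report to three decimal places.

Cronbach's α = 0.727

Σσ²ᵢ = 1.02² + 0.96² + 0.75² = 2.5245
Covariances σ_ij = r_ij · s_i · s_j:
  σ(Q1,Q2) = 0.55 × 1.02 × 0.96 = 0.5386
  σ(Q1,Q3) = 0.34 × 1.02 × 0.75 = 0.2601
  σ(Q2,Q3) = 0.54 × 0.96 × 0.75 = 0.3888
σ²_T = Σσ²ᵢ + 2·Σσ_ij = 2.5245 + 2 × 1.1875 = 4.8995
α = (3/2)·(1 − 2.5245/4.8995) = 0.727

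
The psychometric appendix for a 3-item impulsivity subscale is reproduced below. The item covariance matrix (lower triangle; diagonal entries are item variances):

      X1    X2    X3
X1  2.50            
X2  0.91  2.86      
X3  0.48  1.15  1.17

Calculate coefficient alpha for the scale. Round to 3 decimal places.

coefficient alpha = 0.656

Σσᵢ² = 2.50 + 2.86 + 1.17 = 6.53
Sum of the distinct covariances = 2.54
total variance = 6.53 + 2 × 2.54 = 11.61
α = (k/(k−1))·(1 − Σσᵢ²/total variance) = (3/2)·(1 − 6.53/11.61) = 0.656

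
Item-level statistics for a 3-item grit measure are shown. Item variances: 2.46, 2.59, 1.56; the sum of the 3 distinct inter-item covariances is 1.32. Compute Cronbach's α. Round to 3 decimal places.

α = 0.428

Σσ²ᵢ = 2.46 + 2.59 + 1.56 = 6.61
Sum of distinct covariances = 1.32
Var(T) = Σσ²ᵢ + 2·Σcov = 6.61 + 2 × 1.32 = 9.25
α = (3/2)·(1 − 6.61/9.25) = 0.428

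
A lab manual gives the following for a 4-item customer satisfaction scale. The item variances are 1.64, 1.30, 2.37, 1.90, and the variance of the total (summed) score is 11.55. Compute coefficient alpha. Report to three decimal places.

Σσ²ᵢ = 1.64 + 1.30 + 2.37 + 1.90 = 7.21
α = (k/(k−1))·(1 − Σσ²ᵢ/σ²_T) = (4/3)·(1 − 7.21/11.55) = 0.501

coefficient alpha = 0.501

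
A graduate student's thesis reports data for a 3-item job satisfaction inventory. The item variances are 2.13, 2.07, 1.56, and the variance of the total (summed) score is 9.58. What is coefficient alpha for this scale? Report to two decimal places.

α = 0.60

Σσ²ᵢ = 2.13 + 2.07 + 1.56 = 5.76
α = (k/(k−1))·(1 − Σσ²ᵢ/Var(T)) = (3/2)·(1 − 5.76/9.58) = 0.60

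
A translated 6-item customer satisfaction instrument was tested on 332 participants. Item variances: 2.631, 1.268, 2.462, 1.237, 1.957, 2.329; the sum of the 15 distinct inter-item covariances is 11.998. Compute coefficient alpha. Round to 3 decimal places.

α = 0.803

ΣVar(i) = 2.631 + 1.268 + 2.462 + 1.237 + 1.957 + 2.329 = 11.884
Sum of distinct covariances = 11.998
Var(T) = ΣVar(i) + 2·Σcov = 11.884 + 2 × 11.998 = 35.880
α = (6/5)·(1 − 11.884/35.880) = 0.803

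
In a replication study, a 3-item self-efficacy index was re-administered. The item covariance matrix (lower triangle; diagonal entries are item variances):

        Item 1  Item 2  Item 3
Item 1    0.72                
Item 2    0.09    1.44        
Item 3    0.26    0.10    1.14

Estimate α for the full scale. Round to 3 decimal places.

α = 0.321

ΣVar(i) = 0.72 + 1.44 + 1.14 = 3.30
Sum of the distinct covariances = 0.45
Var(T) = 3.30 + 2 × 0.45 = 4.20
α = (k/(k−1))·(1 − ΣVar(i)/Var(T)) = (3/2)·(1 − 3.30/4.20) = 0.321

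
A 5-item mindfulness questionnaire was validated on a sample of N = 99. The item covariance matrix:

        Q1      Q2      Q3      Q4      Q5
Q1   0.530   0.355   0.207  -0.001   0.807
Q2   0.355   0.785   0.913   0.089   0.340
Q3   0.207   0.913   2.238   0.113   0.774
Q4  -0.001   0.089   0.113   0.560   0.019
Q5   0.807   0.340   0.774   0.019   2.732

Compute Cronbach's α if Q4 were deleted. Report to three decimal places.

Remaining items: Q1, Q2, Q3, Q5 (k = 4).
ΣVar(i) = 0.530 + 0.785 + 2.238 + 2.732 = 6.285
σ²_T = 6.285 + 2 × 3.396 = 13.077
α (item deleted) = (4/3)·(1 − 6.285/13.077) = 0.693

α = 0.693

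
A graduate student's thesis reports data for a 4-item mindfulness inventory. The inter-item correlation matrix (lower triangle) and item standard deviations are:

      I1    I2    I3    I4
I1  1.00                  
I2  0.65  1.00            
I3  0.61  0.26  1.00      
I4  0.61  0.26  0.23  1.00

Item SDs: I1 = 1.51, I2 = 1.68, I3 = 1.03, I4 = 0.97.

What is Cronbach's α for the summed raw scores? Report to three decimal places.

α = 0.752

Σσ²ᵢ = 1.51² + 1.68² + 1.03² + 0.97² = 7.1043
Covariances σ_ij = r_ij · s_i · s_j:
  σ(I1,I2) = 0.65 × 1.51 × 1.68 = 1.6489
  σ(I1,I3) = 0.61 × 1.51 × 1.03 = 0.9487
  σ(I1,I4) = 0.61 × 1.51 × 0.97 = 0.8935
  σ(I2,I3) = 0.26 × 1.68 × 1.03 = 0.4499
  σ(I2,I4) = 0.26 × 1.68 × 0.97 = 0.4237
  σ(I3,I4) = 0.23 × 1.03 × 0.97 = 0.2298
σ²_T = Σσ²ᵢ + 2·Σσ_ij = 7.1043 + 2 × 4.5945 = 16.2933
α = (4/3)·(1 − 7.1043/16.2933) = 0.752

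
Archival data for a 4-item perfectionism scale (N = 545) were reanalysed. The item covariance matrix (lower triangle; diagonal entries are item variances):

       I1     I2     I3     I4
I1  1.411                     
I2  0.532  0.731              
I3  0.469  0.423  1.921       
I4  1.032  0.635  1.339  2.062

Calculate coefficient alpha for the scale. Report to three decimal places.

α = 0.788

Σσ²ᵢ = 1.411 + 0.731 + 1.921 + 2.062 = 6.125
Sum of off-diagonal covariances = 4.430
σ²_T = 6.125 + 2 × 4.430 = 14.985
α = (k/(k−1))·(1 − Σσ²ᵢ/σ²_T) = (4/3)·(1 − 6.125/14.985) = 0.788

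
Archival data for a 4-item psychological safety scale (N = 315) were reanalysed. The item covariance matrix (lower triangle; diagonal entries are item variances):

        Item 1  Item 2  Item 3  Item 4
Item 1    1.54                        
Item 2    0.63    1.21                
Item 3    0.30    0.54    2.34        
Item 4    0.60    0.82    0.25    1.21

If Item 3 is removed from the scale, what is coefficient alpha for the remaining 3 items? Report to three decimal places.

α = 0.763

Remaining items: Item 1, Item 2, Item 4 (k = 3).
Σσᵢ² = 1.54 + 1.21 + 1.21 = 3.96
Var(T) = 3.96 + 2 × 2.05 = 8.06
α (item deleted) = (3/2)·(1 − 3.96/8.06) = 0.763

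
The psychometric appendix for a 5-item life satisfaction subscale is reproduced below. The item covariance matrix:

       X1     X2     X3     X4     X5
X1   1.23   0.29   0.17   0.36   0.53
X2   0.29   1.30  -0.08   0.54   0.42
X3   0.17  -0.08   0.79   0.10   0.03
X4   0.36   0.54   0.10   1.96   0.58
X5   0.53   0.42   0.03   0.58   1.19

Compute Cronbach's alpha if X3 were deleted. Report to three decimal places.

Cronbach's alpha = 0.652

Remaining items: X1, X2, X4, X5 (k = 4).
sum of item variances = 1.23 + 1.30 + 1.96 + 1.19 = 5.68
total variance = 5.68 + 2 × 2.72 = 11.12
α (item deleted) = (4/3)·(1 − 5.68/11.12) = 0.652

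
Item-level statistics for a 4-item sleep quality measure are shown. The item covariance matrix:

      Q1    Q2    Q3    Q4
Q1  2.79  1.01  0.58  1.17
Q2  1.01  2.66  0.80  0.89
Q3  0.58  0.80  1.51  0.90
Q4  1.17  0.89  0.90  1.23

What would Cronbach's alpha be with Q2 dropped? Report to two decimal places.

α = 0.73

Remaining items: Q1, Q3, Q4 (k = 3).
Σσ²ᵢ = 2.79 + 1.51 + 1.23 = 5.53
total variance = 5.53 + 2 × 2.65 = 10.83
α (item deleted) = (3/2)·(1 − 5.53/10.83) = 0.73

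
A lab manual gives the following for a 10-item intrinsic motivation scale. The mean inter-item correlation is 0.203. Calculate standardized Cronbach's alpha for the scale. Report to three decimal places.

Standardized α = k·r̄ / (1 + (k−1)·r̄) = 10 × 0.203 / (1 + 9 × 0.203)
  = 2.0300 / 2.8270 = 0.718

α = 0.718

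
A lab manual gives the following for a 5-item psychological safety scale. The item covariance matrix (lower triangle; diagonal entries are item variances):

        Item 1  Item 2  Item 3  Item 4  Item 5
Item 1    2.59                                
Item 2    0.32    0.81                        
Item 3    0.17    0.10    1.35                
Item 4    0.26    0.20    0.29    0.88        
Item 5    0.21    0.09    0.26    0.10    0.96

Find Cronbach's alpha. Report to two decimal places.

ΣVar(i) = 2.59 + 0.81 + 1.35 + 0.88 + 0.96 = 6.59
Sum of off-diagonal covariances = 2.00
σ²_total = 6.59 + 2 × 2.00 = 10.59
α = (k/(k−1))·(1 − ΣVar(i)/σ²_total) = (5/4)·(1 − 6.59/10.59) = 0.47

α = 0.47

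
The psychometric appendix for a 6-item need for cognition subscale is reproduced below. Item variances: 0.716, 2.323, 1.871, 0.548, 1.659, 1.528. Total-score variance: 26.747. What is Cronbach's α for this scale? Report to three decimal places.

ΣVar(i) = 0.716 + 2.323 + 1.871 + 0.548 + 1.659 + 1.528 = 8.645
α = (k/(k−1))·(1 − ΣVar(i)/σ²_T) = (6/5)·(1 − 8.645/26.747) = 0.812

α = 0.812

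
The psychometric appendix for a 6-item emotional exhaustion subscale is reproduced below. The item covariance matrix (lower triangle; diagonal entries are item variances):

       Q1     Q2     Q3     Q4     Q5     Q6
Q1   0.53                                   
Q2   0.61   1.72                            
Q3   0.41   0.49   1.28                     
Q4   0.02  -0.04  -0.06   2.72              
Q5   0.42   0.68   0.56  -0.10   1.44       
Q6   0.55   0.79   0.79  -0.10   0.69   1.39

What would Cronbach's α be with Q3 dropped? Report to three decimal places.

Cronbach's α = 0.593

Remaining items: Q1, Q2, Q4, Q5, Q6 (k = 5).
Σσ²ᵢ = 0.53 + 1.72 + 2.72 + 1.44 + 1.39 = 7.80
σ²_T = 7.80 + 2 × 3.52 = 14.84
α (item deleted) = (5/4)·(1 − 7.80/14.84) = 0.593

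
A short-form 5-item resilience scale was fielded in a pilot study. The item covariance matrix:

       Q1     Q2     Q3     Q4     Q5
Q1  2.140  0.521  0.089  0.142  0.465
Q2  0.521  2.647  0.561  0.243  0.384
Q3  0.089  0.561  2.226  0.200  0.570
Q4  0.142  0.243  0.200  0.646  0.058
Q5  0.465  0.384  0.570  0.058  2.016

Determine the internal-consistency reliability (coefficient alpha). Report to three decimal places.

Σσ²ᵢ = 2.140 + 2.647 + 2.226 + 0.646 + 2.016 = 9.675
Sum of off-diagonal covariances = 3.233
σ²_T = 9.675 + 2 × 3.233 = 16.141
α = (k/(k−1))·(1 − Σσ²ᵢ/σ²_T) = (5/4)·(1 − 9.675/16.141) = 0.501

α = 0.501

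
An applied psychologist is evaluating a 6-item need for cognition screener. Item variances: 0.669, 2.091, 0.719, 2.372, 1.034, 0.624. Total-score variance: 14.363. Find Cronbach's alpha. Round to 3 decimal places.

Cronbach's alpha = 0.573

sum of item variances = 0.669 + 2.091 + 0.719 + 2.372 + 1.034 + 0.624 = 7.509
α = (k/(k−1))·(1 − sum of item variances/Var(T)) = (6/5)·(1 − 7.509/14.363) = 0.573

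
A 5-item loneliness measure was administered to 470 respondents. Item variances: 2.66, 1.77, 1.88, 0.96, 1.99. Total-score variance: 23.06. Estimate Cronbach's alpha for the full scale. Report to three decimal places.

Σσ²ᵢ = 2.66 + 1.77 + 1.88 + 0.96 + 1.99 = 9.26
α = (k/(k−1))·(1 − Σσ²ᵢ/total variance) = (5/4)·(1 − 9.26/23.06) = 0.748

Cronbach's alpha = 0.748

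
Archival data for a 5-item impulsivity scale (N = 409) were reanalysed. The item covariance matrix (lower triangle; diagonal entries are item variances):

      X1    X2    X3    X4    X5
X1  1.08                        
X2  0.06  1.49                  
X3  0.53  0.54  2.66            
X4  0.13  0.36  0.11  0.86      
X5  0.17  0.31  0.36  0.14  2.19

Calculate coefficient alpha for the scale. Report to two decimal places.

coefficient alpha = 0.49

ΣVar(i) = 1.08 + 1.49 + 2.66 + 0.86 + 2.19 = 8.28
Σ_{i<j} σ_ij = 2.71
σ²_total = 8.28 + 2 × 2.71 = 13.70
α = (k/(k−1))·(1 − ΣVar(i)/σ²_total) = (5/4)·(1 − 8.28/13.70) = 0.49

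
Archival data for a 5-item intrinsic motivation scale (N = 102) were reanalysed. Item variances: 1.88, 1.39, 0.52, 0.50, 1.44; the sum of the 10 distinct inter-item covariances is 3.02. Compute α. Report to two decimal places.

ΣVar(i) = 1.88 + 1.39 + 0.52 + 0.50 + 1.44 = 5.73
Sum of distinct covariances = 3.02
σ²_T = ΣVar(i) + 2·Σcov = 5.73 + 2 × 3.02 = 11.77
α = (5/4)·(1 − 5.73/11.77) = 0.64

α = 0.64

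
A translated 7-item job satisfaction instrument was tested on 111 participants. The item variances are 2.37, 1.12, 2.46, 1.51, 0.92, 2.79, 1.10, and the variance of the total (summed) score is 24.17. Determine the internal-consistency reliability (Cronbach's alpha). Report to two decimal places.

ΣVar(i) = 2.37 + 1.12 + 2.46 + 1.51 + 0.92 + 2.79 + 1.10 = 12.27
α = (k/(k−1))·(1 − ΣVar(i)/Var(T)) = (7/6)·(1 − 12.27/24.17) = 0.57

α = 0.57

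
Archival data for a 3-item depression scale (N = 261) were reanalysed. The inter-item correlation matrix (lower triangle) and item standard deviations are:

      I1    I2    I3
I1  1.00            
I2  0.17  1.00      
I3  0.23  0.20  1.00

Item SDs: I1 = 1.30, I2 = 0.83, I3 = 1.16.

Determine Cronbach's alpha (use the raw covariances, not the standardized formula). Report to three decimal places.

α = 0.419

Σσ²ᵢ = 1.30² + 0.83² + 1.16² = 3.7245
Covariances σ_ij = r_ij · s_i · s_j:
  σ(I1,I2) = 0.17 × 1.30 × 0.83 = 0.1834
  σ(I1,I3) = 0.23 × 1.30 × 1.16 = 0.3468
  σ(I2,I3) = 0.20 × 0.83 × 1.16 = 0.1926
σ²_T = Σσ²ᵢ + 2·Σσ_ij = 3.7245 + 2 × 0.7228 = 5.1701
α = (3/2)·(1 − 3.7245/5.1701) = 0.419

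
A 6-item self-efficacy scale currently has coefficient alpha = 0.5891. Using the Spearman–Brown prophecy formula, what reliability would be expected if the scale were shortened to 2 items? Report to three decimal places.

predicted reliability = 0.323

Length factor m = 2/6 = 0.3333
α' = m·α / (1 − (1−m)·α)
   = 2/6 × 0.5891 / (1 − (1 − 2/6) × 0.5891)
   = 0.1964 / 0.6073 = 0.323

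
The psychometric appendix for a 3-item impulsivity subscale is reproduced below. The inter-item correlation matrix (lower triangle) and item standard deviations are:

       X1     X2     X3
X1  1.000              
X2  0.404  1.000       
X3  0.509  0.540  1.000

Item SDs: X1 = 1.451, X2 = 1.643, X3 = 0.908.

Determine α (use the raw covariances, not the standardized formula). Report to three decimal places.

α = 0.696

Σσ²ᵢ = 1.451² + 1.643² + 0.908² = 5.6293
Covariances σ_ij = r_ij · s_i · s_j:
  σ(X1,X2) = 0.404 × 1.451 × 1.643 = 0.9631
  σ(X1,X3) = 0.509 × 1.451 × 0.908 = 0.6706
  σ(X2,X3) = 0.540 × 1.643 × 0.908 = 0.8056
σ²_T = Σσ²ᵢ + 2·Σσ_ij = 5.6293 + 2 × 2.4393 = 10.5079
α = (3/2)·(1 − 5.6293/10.5079) = 0.696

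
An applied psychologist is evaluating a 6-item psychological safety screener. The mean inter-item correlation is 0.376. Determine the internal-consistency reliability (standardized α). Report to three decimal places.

Standardized α = k·r̄ / (1 + (k−1)·r̄) = 6 × 0.376 / (1 + 5 × 0.376)
  = 2.2560 / 2.8800 = 0.783

standardized α = 0.783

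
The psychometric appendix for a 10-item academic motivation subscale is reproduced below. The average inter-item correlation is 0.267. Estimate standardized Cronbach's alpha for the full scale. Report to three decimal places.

standardized Cronbach's alpha = 0.785

Standardized α = k·r̄ / (1 + (k−1)·r̄) = 10 × 0.267 / (1 + 9 × 0.267)
  = 2.6700 / 3.4030 = 0.785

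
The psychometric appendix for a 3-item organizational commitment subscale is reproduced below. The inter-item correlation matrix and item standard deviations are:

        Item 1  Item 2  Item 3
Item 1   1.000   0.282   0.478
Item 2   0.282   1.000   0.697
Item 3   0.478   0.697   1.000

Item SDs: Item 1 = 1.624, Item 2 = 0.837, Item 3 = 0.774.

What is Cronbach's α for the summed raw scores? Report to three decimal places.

Σσ²ᵢ = 1.624² + 0.837² + 0.774² = 3.9370
Covariances σ_ij = r_ij · s_i · s_j:
  σ(Item 1,Item 2) = 0.282 × 1.624 × 0.837 = 0.3833
  σ(Item 1,Item 3) = 0.478 × 1.624 × 0.774 = 0.6008
  σ(Item 2,Item 3) = 0.697 × 0.837 × 0.774 = 0.4515
σ²_T = Σσ²ᵢ + 2·Σσ_ij = 3.9370 + 2 × 1.4356 = 6.8082
α = (3/2)·(1 − 3.9370/6.8082) = 0.633

Cronbach's α = 0.633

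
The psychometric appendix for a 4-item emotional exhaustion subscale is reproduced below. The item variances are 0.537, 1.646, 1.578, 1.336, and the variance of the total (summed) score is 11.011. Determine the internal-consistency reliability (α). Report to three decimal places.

α = 0.716

Σσ²ᵢ = 0.537 + 1.646 + 1.578 + 1.336 = 5.097
α = (k/(k−1))·(1 − Σσ²ᵢ/Var(T)) = (4/3)·(1 − 5.097/11.011) = 0.716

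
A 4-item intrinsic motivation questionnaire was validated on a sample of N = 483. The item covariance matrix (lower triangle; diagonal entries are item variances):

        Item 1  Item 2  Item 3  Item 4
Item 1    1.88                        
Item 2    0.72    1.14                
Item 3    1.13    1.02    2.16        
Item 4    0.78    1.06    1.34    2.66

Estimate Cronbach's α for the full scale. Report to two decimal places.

Σσ²ᵢ = 1.88 + 1.14 + 2.16 + 2.66 = 7.84
Sum of off-diagonal covariances = 6.05
σ²_T = 7.84 + 2 × 6.05 = 19.94
α = (k/(k−1))·(1 − Σσ²ᵢ/σ²_T) = (4/3)·(1 − 7.84/19.94) = 0.81

α = 0.81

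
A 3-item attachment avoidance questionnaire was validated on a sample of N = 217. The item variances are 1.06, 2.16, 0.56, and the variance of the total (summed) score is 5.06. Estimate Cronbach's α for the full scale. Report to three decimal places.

Σσᵢ² = 1.06 + 2.16 + 0.56 = 3.78
α = (k/(k−1))·(1 − Σσᵢ²/total variance) = (3/2)·(1 − 3.78/5.06) = 0.379

Cronbach's α = 0.379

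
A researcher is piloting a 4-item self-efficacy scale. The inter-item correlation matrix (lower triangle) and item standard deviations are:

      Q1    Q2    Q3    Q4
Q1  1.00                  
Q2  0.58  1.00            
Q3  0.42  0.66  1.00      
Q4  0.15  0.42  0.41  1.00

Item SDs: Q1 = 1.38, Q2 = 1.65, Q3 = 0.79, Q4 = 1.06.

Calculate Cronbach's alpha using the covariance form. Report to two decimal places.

α = 0.74

Σσ²ᵢ = 1.38² + 1.65² + 0.79² + 1.06² = 6.3746
Covariances σ_ij = r_ij · s_i · s_j:
  σ(Q1,Q2) = 0.58 × 1.38 × 1.65 = 1.3207
  σ(Q1,Q3) = 0.42 × 1.38 × 0.79 = 0.4579
  σ(Q1,Q4) = 0.15 × 1.38 × 1.06 = 0.2194
  σ(Q2,Q3) = 0.66 × 1.65 × 0.79 = 0.8603
  σ(Q2,Q4) = 0.42 × 1.65 × 1.06 = 0.7346
  σ(Q3,Q4) = 0.41 × 0.79 × 1.06 = 0.3433
σ²_T = Σσ²ᵢ + 2·Σσ_ij = 6.3746 + 2 × 3.9362 = 14.2470
α = (4/3)·(1 − 6.3746/14.2470) = 0.74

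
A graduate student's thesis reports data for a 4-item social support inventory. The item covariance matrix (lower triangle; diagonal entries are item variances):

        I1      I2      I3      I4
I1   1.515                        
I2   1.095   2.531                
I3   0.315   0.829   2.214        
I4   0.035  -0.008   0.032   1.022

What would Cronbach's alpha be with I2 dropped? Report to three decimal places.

Remaining items: I1, I3, I4 (k = 3).
sum of item variances = 1.515 + 2.214 + 1.022 = 4.751
σ²_total = 4.751 + 2 × 0.382 = 5.515
α (item deleted) = (3/2)·(1 − 4.751/5.515) = 0.208

Cronbach's alpha = 0.208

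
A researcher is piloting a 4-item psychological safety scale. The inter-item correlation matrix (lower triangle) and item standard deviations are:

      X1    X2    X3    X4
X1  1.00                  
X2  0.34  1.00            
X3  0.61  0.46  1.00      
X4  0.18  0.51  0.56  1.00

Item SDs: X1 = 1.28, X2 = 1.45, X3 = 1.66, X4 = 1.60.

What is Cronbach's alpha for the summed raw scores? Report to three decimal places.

Cronbach's alpha = 0.764

Σσ²ᵢ = 1.28² + 1.45² + 1.66² + 1.60² = 9.0565
Covariances σ_ij = r_ij · s_i · s_j:
  σ(X1,X2) = 0.34 × 1.28 × 1.45 = 0.6310
  σ(X1,X3) = 0.61 × 1.28 × 1.66 = 1.2961
  σ(X1,X4) = 0.18 × 1.28 × 1.60 = 0.3686
  σ(X2,X3) = 0.46 × 1.45 × 1.66 = 1.1072
  σ(X2,X4) = 0.51 × 1.45 × 1.60 = 1.1832
  σ(X3,X4) = 0.56 × 1.66 × 1.60 = 1.4874
σ²_T = Σσ²ᵢ + 2·Σσ_ij = 9.0565 + 2 × 6.0735 = 21.2035
α = (4/3)·(1 − 9.0565/21.2035) = 0.764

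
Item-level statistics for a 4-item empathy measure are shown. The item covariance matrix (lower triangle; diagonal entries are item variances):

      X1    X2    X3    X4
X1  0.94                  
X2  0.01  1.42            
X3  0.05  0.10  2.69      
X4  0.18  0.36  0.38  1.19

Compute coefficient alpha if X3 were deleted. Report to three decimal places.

α = 0.355

Remaining items: X1, X2, X4 (k = 3).
sum of item variances = 0.94 + 1.42 + 1.19 = 3.55
σ²_total = 3.55 + 2 × 0.55 = 4.65
α (item deleted) = (3/2)·(1 − 3.55/4.65) = 0.355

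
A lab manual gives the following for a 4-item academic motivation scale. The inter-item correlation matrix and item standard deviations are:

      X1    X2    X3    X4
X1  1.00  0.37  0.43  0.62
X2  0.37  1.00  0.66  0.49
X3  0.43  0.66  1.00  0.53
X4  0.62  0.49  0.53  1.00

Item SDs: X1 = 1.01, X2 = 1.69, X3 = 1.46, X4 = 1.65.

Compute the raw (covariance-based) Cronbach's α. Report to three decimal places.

Cronbach's α = 0.801

Σσ²ᵢ = 1.01² + 1.69² + 1.46² + 1.65² = 8.7303
Covariances σ_ij = r_ij · s_i · s_j:
  σ(X1,X2) = 0.37 × 1.01 × 1.69 = 0.6316
  σ(X1,X3) = 0.43 × 1.01 × 1.46 = 0.6341
  σ(X1,X4) = 0.62 × 1.01 × 1.65 = 1.0332
  σ(X2,X3) = 0.66 × 1.69 × 1.46 = 1.6285
  σ(X2,X4) = 0.49 × 1.69 × 1.65 = 1.3664
  σ(X3,X4) = 0.53 × 1.46 × 1.65 = 1.2768
σ²_T = Σσ²ᵢ + 2·Σσ_ij = 8.7303 + 2 × 6.5706 = 21.8715
α = (4/3)·(1 − 8.7303/21.8715) = 0.801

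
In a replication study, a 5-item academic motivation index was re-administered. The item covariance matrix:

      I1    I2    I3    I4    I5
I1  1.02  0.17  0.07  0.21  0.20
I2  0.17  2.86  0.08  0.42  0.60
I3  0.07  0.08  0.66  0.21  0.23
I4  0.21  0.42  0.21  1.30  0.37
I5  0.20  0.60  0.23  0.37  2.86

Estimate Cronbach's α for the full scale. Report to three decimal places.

α = 0.463

Σσ²ᵢ = 1.02 + 2.86 + 0.66 + 1.30 + 2.86 = 8.70
Σ_{i<j} σ_ij = 2.56
σ²_T = 8.70 + 2 × 2.56 = 13.82
α = (k/(k−1))·(1 − Σσ²ᵢ/σ²_T) = (5/4)·(1 − 8.70/13.82) = 0.463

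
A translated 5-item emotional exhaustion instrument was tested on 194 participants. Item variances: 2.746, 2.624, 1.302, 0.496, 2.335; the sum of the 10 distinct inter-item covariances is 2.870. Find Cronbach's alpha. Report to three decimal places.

sum of item variances = 2.746 + 2.624 + 1.302 + 0.496 + 2.335 = 9.503
Sum of distinct covariances = 2.870
Var(T) = sum of item variances + 2·Σcov = 9.503 + 2 × 2.870 = 15.243
α = (5/4)·(1 − 9.503/15.243) = 0.471

Cronbach's alpha = 0.471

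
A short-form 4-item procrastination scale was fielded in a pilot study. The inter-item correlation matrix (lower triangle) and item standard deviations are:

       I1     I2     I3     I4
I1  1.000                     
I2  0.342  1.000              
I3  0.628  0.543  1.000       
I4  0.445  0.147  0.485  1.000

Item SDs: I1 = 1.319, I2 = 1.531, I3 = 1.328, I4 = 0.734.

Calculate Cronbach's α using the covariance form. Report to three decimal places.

Σσ²ᵢ = 1.319² + 1.531² + 1.328² + 0.734² = 6.3861
Covariances σ_ij = r_ij · s_i · s_j:
  σ(I1,I2) = 0.342 × 1.319 × 1.531 = 0.6906
  σ(I1,I3) = 0.628 × 1.319 × 1.328 = 1.1000
  σ(I1,I4) = 0.445 × 1.319 × 0.734 = 0.4308
  σ(I2,I3) = 0.543 × 1.531 × 1.328 = 1.1040
  σ(I2,I4) = 0.147 × 1.531 × 0.734 = 0.1652
  σ(I3,I4) = 0.485 × 1.328 × 0.734 = 0.4728
σ²_T = Σσ²ᵢ + 2·Σσ_ij = 6.3861 + 2 × 3.9634 = 14.3129
α = (4/3)·(1 − 6.3861/14.3129) = 0.738

α = 0.738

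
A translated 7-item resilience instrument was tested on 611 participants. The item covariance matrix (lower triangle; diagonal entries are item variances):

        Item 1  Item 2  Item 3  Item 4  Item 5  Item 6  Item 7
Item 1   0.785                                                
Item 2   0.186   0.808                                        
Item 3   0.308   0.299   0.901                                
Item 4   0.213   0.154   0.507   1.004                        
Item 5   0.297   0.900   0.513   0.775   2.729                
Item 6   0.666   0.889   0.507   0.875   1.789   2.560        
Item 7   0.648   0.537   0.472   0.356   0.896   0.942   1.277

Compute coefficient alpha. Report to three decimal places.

coefficient alpha = 0.836

sum of item variances = 0.785 + 0.808 + 0.901 + 1.004 + 2.729 + 2.560 + 1.277 = 10.064
Sum of off-diagonal covariances = 12.729
σ²_T = 10.064 + 2 × 12.729 = 35.522
α = (k/(k−1))·(1 − sum of item variances/σ²_T) = (7/6)·(1 − 10.064/35.522) = 0.836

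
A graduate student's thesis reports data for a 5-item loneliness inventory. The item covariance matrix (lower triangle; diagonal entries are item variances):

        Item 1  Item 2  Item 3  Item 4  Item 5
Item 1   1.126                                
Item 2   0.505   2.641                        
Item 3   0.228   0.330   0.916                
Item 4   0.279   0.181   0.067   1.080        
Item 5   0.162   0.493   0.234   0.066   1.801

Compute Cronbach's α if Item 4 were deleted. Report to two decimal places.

Remaining items: Item 1, Item 2, Item 3, Item 5 (k = 4).
Σσ²ᵢ = 1.126 + 2.641 + 0.916 + 1.801 = 6.484
Var(T) = 6.484 + 2 × 1.952 = 10.388
α (item deleted) = (4/3)·(1 − 6.484/10.388) = 0.50

Cronbach's α = 0.50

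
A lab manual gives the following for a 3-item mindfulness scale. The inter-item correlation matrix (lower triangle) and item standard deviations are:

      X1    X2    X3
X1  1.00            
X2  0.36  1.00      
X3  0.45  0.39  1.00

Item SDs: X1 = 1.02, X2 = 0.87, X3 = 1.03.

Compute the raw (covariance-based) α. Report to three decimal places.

α = 0.666

Σσ²ᵢ = 1.02² + 0.87² + 1.03² = 2.8582
Covariances σ_ij = r_ij · s_i · s_j:
  σ(X1,X2) = 0.36 × 1.02 × 0.87 = 0.3195
  σ(X1,X3) = 0.45 × 1.02 × 1.03 = 0.4728
  σ(X2,X3) = 0.39 × 0.87 × 1.03 = 0.3495
σ²_T = Σσ²ᵢ + 2·Σσ_ij = 2.8582 + 2 × 1.1418 = 5.1418
α = (3/2)·(1 − 2.8582/5.1418) = 0.666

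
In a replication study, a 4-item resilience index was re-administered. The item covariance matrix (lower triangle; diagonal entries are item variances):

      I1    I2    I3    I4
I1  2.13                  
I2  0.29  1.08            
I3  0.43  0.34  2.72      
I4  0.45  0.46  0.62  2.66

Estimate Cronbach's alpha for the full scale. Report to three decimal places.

sum of item variances = 2.13 + 1.08 + 2.72 + 2.66 = 8.59
Σ_{i<j} σ_ij = 2.59
σ²_total = 8.59 + 2 × 2.59 = 13.77
α = (k/(k−1))·(1 − sum of item variances/σ²_total) = (4/3)·(1 − 8.59/13.77) = 0.502

α = 0.502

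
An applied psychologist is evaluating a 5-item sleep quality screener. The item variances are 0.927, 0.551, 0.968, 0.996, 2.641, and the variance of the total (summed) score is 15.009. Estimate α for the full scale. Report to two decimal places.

Σσ²ᵢ = 0.927 + 0.551 + 0.968 + 0.996 + 2.641 = 6.083
α = (k/(k−1))·(1 − Σσ²ᵢ/Var(T)) = (5/4)·(1 − 6.083/15.009) = 0.74

α = 0.74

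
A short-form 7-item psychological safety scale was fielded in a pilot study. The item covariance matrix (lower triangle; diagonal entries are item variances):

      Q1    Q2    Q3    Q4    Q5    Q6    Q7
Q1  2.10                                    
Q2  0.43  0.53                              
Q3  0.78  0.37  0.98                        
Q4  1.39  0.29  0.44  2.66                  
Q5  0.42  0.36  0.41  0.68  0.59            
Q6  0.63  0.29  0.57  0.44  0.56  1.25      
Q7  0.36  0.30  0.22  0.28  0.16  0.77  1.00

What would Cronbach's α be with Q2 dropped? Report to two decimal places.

Remaining items: Q1, Q3, Q4, Q5, Q6, Q7 (k = 6).
sum of item variances = 2.10 + 0.98 + 2.66 + 0.59 + 1.25 + 1.00 = 8.58
Var(T) = 8.58 + 2 × 8.11 = 24.80
α (item deleted) = (6/5)·(1 − 8.58/24.80) = 0.78

Cronbach's α = 0.78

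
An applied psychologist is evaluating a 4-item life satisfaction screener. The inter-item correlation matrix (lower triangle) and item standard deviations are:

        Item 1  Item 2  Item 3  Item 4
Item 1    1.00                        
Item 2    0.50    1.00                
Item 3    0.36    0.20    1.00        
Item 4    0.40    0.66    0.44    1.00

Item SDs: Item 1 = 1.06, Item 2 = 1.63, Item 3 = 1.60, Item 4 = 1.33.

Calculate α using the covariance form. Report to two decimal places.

Σσ²ᵢ = 1.06² + 1.63² + 1.60² + 1.33² = 8.1094
Covariances σ_ij = r_ij · s_i · s_j:
  σ(Item 1,Item 2) = 0.50 × 1.06 × 1.63 = 0.8639
  σ(Item 1,Item 3) = 0.36 × 1.06 × 1.60 = 0.6106
  σ(Item 1,Item 4) = 0.40 × 1.06 × 1.33 = 0.5639
  σ(Item 2,Item 3) = 0.20 × 1.63 × 1.60 = 0.5216
  σ(Item 2,Item 4) = 0.66 × 1.63 × 1.33 = 1.4308
  σ(Item 3,Item 4) = 0.44 × 1.60 × 1.33 = 0.9363
σ²_T = Σσ²ᵢ + 2·Σσ_ij = 8.1094 + 2 × 4.9271 = 17.9636
α = (4/3)·(1 − 8.1094/17.9636) = 0.73

α = 0.73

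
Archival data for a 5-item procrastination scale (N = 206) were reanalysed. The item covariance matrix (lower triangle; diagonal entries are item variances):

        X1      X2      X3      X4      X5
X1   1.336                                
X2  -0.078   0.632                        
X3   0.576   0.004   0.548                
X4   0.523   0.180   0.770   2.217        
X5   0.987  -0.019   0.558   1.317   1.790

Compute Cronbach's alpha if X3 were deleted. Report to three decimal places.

Remaining items: X1, X2, X4, X5 (k = 4).
sum of item variances = 1.336 + 0.632 + 2.217 + 1.790 = 5.975
σ²_total = 5.975 + 2 × 2.910 = 11.795
α (item deleted) = (4/3)·(1 − 5.975/11.795) = 0.658

Cronbach's alpha = 0.658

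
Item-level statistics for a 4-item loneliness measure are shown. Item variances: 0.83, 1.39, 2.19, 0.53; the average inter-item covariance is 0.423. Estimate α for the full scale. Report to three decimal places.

α = 0.676

sum of item variances = 0.83 + 1.39 + 2.19 + 0.53 = 4.94
Sum of the 6 distinct covariances = 6 × 0.423 = 2.538
σ²_total = sum of item variances + 2·Σcov = 4.94 + 2 × 2.538 = 10.016
α = (4/3)·(1 − 4.94/10.016) = 0.676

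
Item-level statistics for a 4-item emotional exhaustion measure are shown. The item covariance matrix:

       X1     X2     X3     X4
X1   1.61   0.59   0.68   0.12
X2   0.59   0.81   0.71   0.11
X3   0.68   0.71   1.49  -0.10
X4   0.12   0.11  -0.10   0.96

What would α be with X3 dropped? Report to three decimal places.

Remaining items: X1, X2, X4 (k = 3).
Σσ²ᵢ = 1.61 + 0.81 + 0.96 = 3.38
σ²_T = 3.38 + 2 × 0.82 = 5.02
α (item deleted) = (3/2)·(1 − 3.38/5.02) = 0.490

α = 0.490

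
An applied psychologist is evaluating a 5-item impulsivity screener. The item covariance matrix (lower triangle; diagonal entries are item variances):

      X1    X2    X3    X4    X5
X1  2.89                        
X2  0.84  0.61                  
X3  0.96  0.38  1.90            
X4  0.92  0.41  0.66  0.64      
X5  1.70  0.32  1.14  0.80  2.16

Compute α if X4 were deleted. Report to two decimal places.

α = 0.78

Remaining items: X1, X2, X3, X5 (k = 4).
Σσ²ᵢ = 2.89 + 0.61 + 1.90 + 2.16 = 7.56
total variance = 7.56 + 2 × 5.34 = 18.24
α (item deleted) = (4/3)·(1 − 7.56/18.24) = 0.78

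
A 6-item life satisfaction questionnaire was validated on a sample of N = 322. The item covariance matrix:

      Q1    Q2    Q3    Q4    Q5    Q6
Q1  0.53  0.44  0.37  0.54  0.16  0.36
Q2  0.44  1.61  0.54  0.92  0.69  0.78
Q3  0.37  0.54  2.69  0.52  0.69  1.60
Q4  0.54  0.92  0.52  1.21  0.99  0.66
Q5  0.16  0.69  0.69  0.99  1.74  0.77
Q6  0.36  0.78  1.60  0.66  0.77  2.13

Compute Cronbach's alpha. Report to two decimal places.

ΣVar(i) = 0.53 + 1.61 + 2.69 + 1.21 + 1.74 + 2.13 = 9.91
Sum of the distinct covariances = 10.03
σ²_T = 9.91 + 2 × 10.03 = 29.97
α = (k/(k−1))·(1 − ΣVar(i)/σ²_T) = (6/5)·(1 − 9.91/29.97) = 0.80

Cronbach's alpha = 0.80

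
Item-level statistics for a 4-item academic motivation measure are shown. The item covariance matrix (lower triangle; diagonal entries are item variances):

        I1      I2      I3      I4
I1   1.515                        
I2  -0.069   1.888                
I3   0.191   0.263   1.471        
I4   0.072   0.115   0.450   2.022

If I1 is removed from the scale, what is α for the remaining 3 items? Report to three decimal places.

Remaining items: I2, I3, I4 (k = 3).
ΣVar(i) = 1.888 + 1.471 + 2.022 = 5.381
total variance = 5.381 + 2 × 0.828 = 7.037
α (item deleted) = (3/2)·(1 − 5.381/7.037) = 0.353

α = 0.353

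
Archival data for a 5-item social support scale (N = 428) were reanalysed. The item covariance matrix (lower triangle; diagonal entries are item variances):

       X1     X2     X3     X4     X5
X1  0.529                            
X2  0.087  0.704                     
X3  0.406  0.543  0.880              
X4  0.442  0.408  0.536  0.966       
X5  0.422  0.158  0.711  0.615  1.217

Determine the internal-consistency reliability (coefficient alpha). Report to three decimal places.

Σσ²ᵢ = 0.529 + 0.704 + 0.880 + 0.966 + 1.217 = 4.296
Sum of off-diagonal covariances = 4.328
total variance = 4.296 + 2 × 4.328 = 12.952
α = (k/(k−1))·(1 − Σσ²ᵢ/total variance) = (5/4)·(1 − 4.296/12.952) = 0.835

α = 0.835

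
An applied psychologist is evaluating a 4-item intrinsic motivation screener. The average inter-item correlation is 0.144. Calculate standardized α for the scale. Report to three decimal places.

Standardized α = k·r̄ / (1 + (k−1)·r̄) = 4 × 0.144 / (1 + 3 × 0.144)
  = 0.5760 / 1.4320 = 0.402

α = 0.402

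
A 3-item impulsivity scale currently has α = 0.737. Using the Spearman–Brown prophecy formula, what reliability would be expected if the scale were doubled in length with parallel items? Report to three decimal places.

Length factor m = 2
α' = m·α / (1 + (m−1)·α)
   = 2 × 0.737 / (1 + (2 − 1) × 0.737)
   = 1.4740 / 1.7370 = 0.849

predicted reliability = 0.849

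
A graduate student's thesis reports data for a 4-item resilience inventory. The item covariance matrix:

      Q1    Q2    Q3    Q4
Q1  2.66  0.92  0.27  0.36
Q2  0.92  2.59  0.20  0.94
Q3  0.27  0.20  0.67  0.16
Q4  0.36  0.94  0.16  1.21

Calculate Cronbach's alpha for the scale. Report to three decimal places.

α = 0.592

Σσ²ᵢ = 2.66 + 2.59 + 0.67 + 1.21 = 7.13
Sum of the distinct covariances = 2.85
total variance = 7.13 + 2 × 2.85 = 12.83
α = (k/(k−1))·(1 − Σσ²ᵢ/total variance) = (4/3)·(1 − 7.13/12.83) = 0.592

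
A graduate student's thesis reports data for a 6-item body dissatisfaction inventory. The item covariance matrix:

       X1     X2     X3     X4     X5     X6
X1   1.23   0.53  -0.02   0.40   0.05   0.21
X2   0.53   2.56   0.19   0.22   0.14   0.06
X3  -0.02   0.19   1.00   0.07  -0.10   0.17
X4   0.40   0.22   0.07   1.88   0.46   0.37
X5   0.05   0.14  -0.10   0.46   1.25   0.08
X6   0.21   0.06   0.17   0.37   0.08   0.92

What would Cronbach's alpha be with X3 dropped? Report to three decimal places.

Remaining items: X1, X2, X4, X5, X6 (k = 5).
Σσ²ᵢ = 1.23 + 2.56 + 1.88 + 1.25 + 0.92 = 7.84
σ²_T = 7.84 + 2 × 2.52 = 12.88
α (item deleted) = (5/4)·(1 − 7.84/12.88) = 0.489

Cronbach's alpha = 0.489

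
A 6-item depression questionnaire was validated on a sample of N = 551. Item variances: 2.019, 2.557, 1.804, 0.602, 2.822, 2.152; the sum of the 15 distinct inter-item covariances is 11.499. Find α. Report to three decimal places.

Σσᵢ² = 2.019 + 2.557 + 1.804 + 0.602 + 2.822 + 2.152 = 11.956
Sum of distinct covariances = 11.499
σ²_total = Σσᵢ² + 2·Σcov = 11.956 + 2 × 11.499 = 34.954
α = (6/5)·(1 − 11.956/34.954) = 0.790

α = 0.790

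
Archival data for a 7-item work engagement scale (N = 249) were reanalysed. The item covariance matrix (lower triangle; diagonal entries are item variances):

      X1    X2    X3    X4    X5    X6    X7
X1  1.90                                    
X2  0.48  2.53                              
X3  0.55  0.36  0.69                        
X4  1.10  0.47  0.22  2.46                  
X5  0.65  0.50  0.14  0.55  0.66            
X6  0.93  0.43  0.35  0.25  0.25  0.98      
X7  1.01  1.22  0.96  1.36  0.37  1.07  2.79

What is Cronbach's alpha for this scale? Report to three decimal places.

α = 0.802

Σσ²ᵢ = 1.90 + 2.53 + 0.69 + 2.46 + 0.66 + 0.98 + 2.79 = 12.01
Sum of the distinct covariances = 13.22
σ²_total = 12.01 + 2 × 13.22 = 38.45
α = (k/(k−1))·(1 − Σσ²ᵢ/σ²_total) = (7/6)·(1 − 12.01/38.45) = 0.802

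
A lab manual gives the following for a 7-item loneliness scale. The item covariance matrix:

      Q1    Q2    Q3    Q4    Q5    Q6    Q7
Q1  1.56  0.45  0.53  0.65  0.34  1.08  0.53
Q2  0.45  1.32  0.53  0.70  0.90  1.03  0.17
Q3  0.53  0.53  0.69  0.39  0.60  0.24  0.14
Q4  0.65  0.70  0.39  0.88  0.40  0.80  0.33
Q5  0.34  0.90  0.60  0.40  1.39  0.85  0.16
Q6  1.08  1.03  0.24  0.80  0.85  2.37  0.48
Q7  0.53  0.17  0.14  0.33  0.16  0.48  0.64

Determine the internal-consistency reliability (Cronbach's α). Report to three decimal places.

Cronbach's α = 0.838

Σσ²ᵢ = 1.56 + 1.32 + 0.69 + 0.88 + 1.39 + 2.37 + 0.64 = 8.85
Sum of off-diagonal covariances = 11.30
Var(T) = 8.85 + 2 × 11.30 = 31.45
α = (k/(k−1))·(1 − Σσ²ᵢ/Var(T)) = (7/6)·(1 − 8.85/31.45) = 0.838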